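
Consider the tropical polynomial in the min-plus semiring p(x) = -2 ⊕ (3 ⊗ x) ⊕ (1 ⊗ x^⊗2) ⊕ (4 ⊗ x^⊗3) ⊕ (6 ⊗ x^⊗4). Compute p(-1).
p(-1) = -2

A tropical monomial a ⊗ x^⊗i evaluates to a + i · x. Evaluating each term at x = -1:
  Term 0 contributes -2 + 0 · -1 = -2
  Term 1 contributes 3 + 1 · -1 = 2
  Term 2 contributes 1 + 2 · -1 = -1
  Term 3 contributes 4 + 3 · -1 = 1
  Term 4 contributes 6 + 4 · -1 = 2
p(-1) = ⊕ of these = min[-2, 2, -1, 1, 2] = -2.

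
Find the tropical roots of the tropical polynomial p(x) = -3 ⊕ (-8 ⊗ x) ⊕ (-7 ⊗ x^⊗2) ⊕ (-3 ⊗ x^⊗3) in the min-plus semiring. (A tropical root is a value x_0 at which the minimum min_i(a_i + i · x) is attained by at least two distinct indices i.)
Roots: {-4, -1, 5}

Each tropical root is a break point of the lower envelope of the lines y = a_i + i · x (there are 4 lines, with slopes 0, 1, ..., 3). Only the lines that attain the minimum somewhere contribute to roots; other lines are dominated. Here the surviving (envelope) indices are i = 3, i = 2, i = 1, i = 0.
Intersections between consecutive envelope lines give the roots: for adjacent envelope indices i < j the intersection is x = (a_i − a_j) / (j − i). Reading off the sorted break points: {-4, -1, 5}.
Verification: at each break x_0, at least two indices attain the minimum of min_i(a_i + i · x_0).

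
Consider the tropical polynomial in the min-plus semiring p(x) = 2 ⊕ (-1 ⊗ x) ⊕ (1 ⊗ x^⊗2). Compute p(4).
p(4) = 2

A tropical monomial a ⊗ x^⊗i evaluates to a + i · x. Evaluating each term at x = 4:
  Term 0 contributes 2 + 0 · 4 = 2
  Term 1 contributes -1 + 1 · 4 = 3
  Term 2 contributes 1 + 2 · 4 = 9
p(4) = ⊕ of these = min[2, 3, 9] = 2.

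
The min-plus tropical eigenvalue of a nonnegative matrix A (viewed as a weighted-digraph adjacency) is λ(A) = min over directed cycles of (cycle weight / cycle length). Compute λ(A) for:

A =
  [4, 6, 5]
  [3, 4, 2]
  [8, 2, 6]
λ(A) = 2

Enumerate directed cycles and compute their means (weight / length). Sample:
  cycle 0 → 0: weight = 4, length = 1, mean = 4/1 ≈ 4.000
  cycle 1 → 1: weight = 4, length = 1, mean = 4/1 ≈ 4.000
  cycle 2 → 2: weight = 6, length = 1, mean = 6/1 ≈ 6.000
  cycle 0 → 1 → 0: weight = 9, length = 2, mean = 9/2 ≈ 4.500
  cycle 0 → 2 → 0: weight = 13, length = 2, mean = 13/2 ≈ 6.500
  cycle 1 → 0 → 1: weight = 9, length = 2, mean = 9/2 ≈ 4.500
Minimum mean = 2.000, attained e.g. along the cycle 1 → 2 → 1 with weight 4 and length 2. So λ(A) = 4/2 = 2.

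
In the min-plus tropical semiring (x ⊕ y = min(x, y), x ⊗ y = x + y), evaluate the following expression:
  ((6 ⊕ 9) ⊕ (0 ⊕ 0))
((6 ⊕ 9) ⊕ (0 ⊕ 0)) = 0

Expand innermost to outermost. Recall ⊕ takes the minimum of its arguments and ⊗ takes their sum. Working out the expression ((6 ⊕ 9) ⊕ (0 ⊕ 0)) gives 0.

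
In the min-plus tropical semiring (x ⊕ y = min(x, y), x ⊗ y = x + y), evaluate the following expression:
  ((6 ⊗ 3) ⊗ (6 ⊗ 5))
((6 ⊗ 3) ⊗ (6 ⊗ 5)) = 20

Expand innermost to outermost. Recall ⊕ takes the minimum of its arguments and ⊗ takes their sum. Working out the expression ((6 ⊗ 3) ⊗ (6 ⊗ 5)) gives 20.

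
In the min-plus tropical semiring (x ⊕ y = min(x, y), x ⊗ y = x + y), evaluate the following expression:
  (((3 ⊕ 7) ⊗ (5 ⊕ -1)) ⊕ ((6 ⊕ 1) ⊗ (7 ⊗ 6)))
(((3 ⊕ 7) ⊗ (5 ⊕ -1)) ⊕ ((6 ⊕ 1) ⊗ (7 ⊗ 6))) = 2

Expand innermost to outermost. Recall ⊕ takes the minimum of its arguments and ⊗ takes their sum. Working out the expression (((3 ⊕ 7) ⊗ (5 ⊕ -1)) ⊕ ((6 ⊕ 1) ⊗ (7 ⊗ 6))) gives 2.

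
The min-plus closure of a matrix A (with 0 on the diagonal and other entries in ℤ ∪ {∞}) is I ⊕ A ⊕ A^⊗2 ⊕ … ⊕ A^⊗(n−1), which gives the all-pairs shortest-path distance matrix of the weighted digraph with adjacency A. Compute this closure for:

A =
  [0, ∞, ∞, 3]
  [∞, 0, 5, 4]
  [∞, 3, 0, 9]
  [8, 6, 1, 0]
Closure =
  [0, 7, 4, 3]
  [12, 0, 5, 4]
  [15, 3, 0, 7]
  [8, 4, 1, 0]

This is the Floyd-Warshall all-pairs shortest-path computation. For each intermediate vertex k = 0, 1, …, 3, update dist[i][j] ← min(dist[i][j], dist[i][k] + dist[k][j]). The final matrix gives, for each (i, j), the minimum total weight of any directed path from i to j (possibly empty when i = j).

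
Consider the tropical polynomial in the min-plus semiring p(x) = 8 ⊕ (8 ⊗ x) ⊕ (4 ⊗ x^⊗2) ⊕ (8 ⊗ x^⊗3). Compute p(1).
p(1) = 6

A tropical monomial a ⊗ x^⊗i evaluates to a + i · x. Evaluating each term at x = 1:
  Term 0 contributes 8 + 0 · 1 = 8
  Term 1 contributes 8 + 1 · 1 = 9
  Term 2 contributes 4 + 2 · 1 = 6
  Term 3 contributes 8 + 3 · 1 = 11
p(1) = ⊕ of these = min[8, 9, 6, 11] = 6.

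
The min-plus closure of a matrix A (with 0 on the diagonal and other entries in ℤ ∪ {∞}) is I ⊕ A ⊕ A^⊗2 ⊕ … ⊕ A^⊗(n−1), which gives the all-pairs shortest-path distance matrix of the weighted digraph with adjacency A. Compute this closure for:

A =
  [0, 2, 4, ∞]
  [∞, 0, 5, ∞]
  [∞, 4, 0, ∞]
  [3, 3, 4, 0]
Closure =
  [0, 2, 4, ∞]
  [∞, 0, 5, ∞]
  [∞, 4, 0, ∞]
  [3, 3, 4, 0]

This is the Floyd-Warshall all-pairs shortest-path computation. For each intermediate vertex k = 0, 1, …, 3, update dist[i][j] ← min(dist[i][j], dist[i][k] + dist[k][j]). The final matrix gives, for each (i, j), the minimum total weight of any directed path from i to j (possibly empty when i = j).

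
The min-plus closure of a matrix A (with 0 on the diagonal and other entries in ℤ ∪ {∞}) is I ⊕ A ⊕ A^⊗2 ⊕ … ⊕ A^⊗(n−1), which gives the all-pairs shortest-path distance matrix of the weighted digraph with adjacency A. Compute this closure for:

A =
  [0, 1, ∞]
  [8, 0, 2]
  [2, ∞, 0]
Closure =
  [0, 1, 3]
  [4, 0, 2]
  [2, 3, 0]

This is the Floyd-Warshall all-pairs shortest-path computation. For each intermediate vertex k = 0, 1, …, 2, update dist[i][j] ← min(dist[i][j], dist[i][k] + dist[k][j]). The final matrix gives, for each (i, j), the minimum total weight of any directed path from i to j (possibly empty when i = j).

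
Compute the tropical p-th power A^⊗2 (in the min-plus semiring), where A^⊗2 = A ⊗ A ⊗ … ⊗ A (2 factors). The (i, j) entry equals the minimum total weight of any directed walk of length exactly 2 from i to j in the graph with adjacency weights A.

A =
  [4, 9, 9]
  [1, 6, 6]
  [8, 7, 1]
A^⊗2 =
  [8, 13, 10]
  [5, 10, 7]
  [8, 8, 2]

Each entry (A^⊗2)_ij equals the minimum over all length-2 walks i = v_0 → v_1 → … → v_2 = j of Σ_t A[v_t][v_{t+1}]. For example, for (i, j) = (0, 2) we minimise over 3 possible intermediate vertex sequences; the minimum is 10, attained along the walk 0 → 2 → 2.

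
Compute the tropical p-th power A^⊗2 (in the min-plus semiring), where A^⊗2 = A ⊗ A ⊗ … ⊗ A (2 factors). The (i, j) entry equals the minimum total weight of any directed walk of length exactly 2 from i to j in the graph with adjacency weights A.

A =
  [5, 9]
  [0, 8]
A^⊗2 =
  [9, 14]
  [5, 9]

Each entry (A^⊗2)_ij equals the minimum over all length-2 walks i = v_0 → v_1 → … → v_2 = j of Σ_t A[v_t][v_{t+1}]. For example, for (i, j) = (0, 1) we minimise over 2 possible intermediate vertex sequences; the minimum is 14, attained along the walk 0 → 0 → 1.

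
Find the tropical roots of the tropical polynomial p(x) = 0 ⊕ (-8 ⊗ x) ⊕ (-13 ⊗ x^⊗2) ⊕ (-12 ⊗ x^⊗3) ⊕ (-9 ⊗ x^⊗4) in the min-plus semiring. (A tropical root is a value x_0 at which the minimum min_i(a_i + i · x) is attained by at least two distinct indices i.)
Roots: {-3, -1, 5, 8}

Each tropical root is a break point of the lower envelope of the lines y = a_i + i · x (there are 5 lines, with slopes 0, 1, ..., 4). Only the lines that attain the minimum somewhere contribute to roots; other lines are dominated. Here the surviving (envelope) indices are i = 4, i = 3, i = 2, i = 1, i = 0.
Intersections between consecutive envelope lines give the roots: for adjacent envelope indices i < j the intersection is x = (a_i − a_j) / (j − i). Reading off the sorted break points: {-3, -1, 5, 8}.
Verification: at each break x_0, at least two indices attain the minimum of min_i(a_i + i · x_0).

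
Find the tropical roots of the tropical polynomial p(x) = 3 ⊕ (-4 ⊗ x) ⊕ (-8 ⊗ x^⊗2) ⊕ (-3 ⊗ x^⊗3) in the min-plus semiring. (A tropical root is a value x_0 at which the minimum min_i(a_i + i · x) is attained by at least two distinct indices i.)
Roots: {-5, 4, 7}

Each tropical root is a break point of the lower envelope of the lines y = a_i + i · x (there are 4 lines, with slopes 0, 1, ..., 3). Only the lines that attain the minimum somewhere contribute to roots; other lines are dominated. Here the surviving (envelope) indices are i = 3, i = 2, i = 1, i = 0.
Intersections between consecutive envelope lines give the roots: for adjacent envelope indices i < j the intersection is x = (a_i − a_j) / (j − i). Reading off the sorted break points: {-5, 4, 7}.
Verification: at each break x_0, at least two indices attain the minimum of min_i(a_i + i · x_0).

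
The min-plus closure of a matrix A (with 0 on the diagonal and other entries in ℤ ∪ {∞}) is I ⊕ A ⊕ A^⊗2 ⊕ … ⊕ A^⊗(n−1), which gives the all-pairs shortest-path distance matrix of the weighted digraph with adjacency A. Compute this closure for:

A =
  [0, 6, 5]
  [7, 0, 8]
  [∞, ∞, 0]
Closure =
  [0, 6, 5]
  [7, 0, 8]
  [∞, ∞, 0]

This is the Floyd-Warshall all-pairs shortest-path computation. For each intermediate vertex k = 0, 1, …, 2, update dist[i][j] ← min(dist[i][j], dist[i][k] + dist[k][j]). The final matrix gives, for each (i, j), the minimum total weight of any directed path from i to j (possibly empty when i = j).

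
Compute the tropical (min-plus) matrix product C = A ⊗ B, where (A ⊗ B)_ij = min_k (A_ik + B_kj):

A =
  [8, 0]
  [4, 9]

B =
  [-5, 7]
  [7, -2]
A ⊗ B =
  [3, -2]
  [-1, 7]

Apply the min-plus product entry-by-entry:
  C[0][0] = min over k of (A[0][0] + B[0][0] = 8 + -5 = 3, A[0][1] + B[1][0] = 0 + 7 = 7) = 3 (attained at k = 0)
  C[0][1] = min over k of (A[0][0] + B[0][1] = 8 + 7 = 15, A[0][1] + B[1][1] = 0 + -2 = -2) = -2 (attained at k = 1)
  C[1][0] = min over k of (A[1][0] + B[0][0] = 4 + -5 = -1, A[1][1] + B[1][0] = 9 + 7 = 16) = -1 (attained at k = 0)
  C[1][1] = min over k of (A[1][0] + B[0][1] = 4 + 7 = 11, A[1][1] + B[1][1] = 9 + -2 = 7) = 7 (attained at k = 1)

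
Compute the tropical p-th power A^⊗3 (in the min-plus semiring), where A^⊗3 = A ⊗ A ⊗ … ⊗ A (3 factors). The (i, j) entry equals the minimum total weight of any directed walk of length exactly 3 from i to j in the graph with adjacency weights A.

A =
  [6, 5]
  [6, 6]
A^⊗3 =
  [17, 16]
  [17, 17]

Each entry (A^⊗3)_ij equals the minimum over all length-3 walks i = v_0 → v_1 → … → v_3 = j of Σ_t A[v_t][v_{t+1}]. For example, for (i, j) = (0, 1) we minimise over 4 possible intermediate vertex sequences; the minimum is 16, attained along the walk 0 → 1 → 0 → 1.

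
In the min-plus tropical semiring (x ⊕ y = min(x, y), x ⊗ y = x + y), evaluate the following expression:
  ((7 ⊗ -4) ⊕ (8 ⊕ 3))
((7 ⊗ -4) ⊕ (8 ⊕ 3)) = 3

Expand innermost to outermost. Recall ⊕ takes the minimum of its arguments and ⊗ takes their sum. Working out the expression ((7 ⊗ -4) ⊕ (8 ⊕ 3)) gives 3.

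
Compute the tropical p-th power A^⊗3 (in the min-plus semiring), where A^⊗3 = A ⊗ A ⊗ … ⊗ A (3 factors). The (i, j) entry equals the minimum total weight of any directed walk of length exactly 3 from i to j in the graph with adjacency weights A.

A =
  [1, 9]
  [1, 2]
A^⊗3 =
  [3, 11]
  [3, 6]

Each entry (A^⊗3)_ij equals the minimum over all length-3 walks i = v_0 → v_1 → … → v_3 = j of Σ_t A[v_t][v_{t+1}]. For example, for (i, j) = (0, 1) we minimise over 4 possible intermediate vertex sequences; the minimum is 11, attained along the walk 0 → 0 → 0 → 1.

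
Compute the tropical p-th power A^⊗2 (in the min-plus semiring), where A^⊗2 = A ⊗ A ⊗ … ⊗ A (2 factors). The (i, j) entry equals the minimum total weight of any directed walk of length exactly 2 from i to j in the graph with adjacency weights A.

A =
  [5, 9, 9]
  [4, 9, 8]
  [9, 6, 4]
A^⊗2 =
  [10, 14, 13]
  [9, 13, 12]
  [10, 10, 8]

Each entry (A^⊗2)_ij equals the minimum over all length-2 walks i = v_0 → v_1 → … → v_2 = j of Σ_t A[v_t][v_{t+1}]. For example, for (i, j) = (0, 2) we minimise over 3 possible intermediate vertex sequences; the minimum is 13, attained along the walk 0 → 2 → 2.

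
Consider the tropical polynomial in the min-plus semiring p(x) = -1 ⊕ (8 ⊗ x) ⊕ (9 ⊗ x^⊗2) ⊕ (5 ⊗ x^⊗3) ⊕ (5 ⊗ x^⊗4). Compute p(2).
p(2) = -1

A tropical monomial a ⊗ x^⊗i evaluates to a + i · x. Evaluating each term at x = 2:
  Term 0 contributes -1 + 0 · 2 = -1
  Term 1 contributes 8 + 1 · 2 = 10
  Term 2 contributes 9 + 2 · 2 = 13
  Term 3 contributes 5 + 3 · 2 = 11
  Term 4 contributes 5 + 4 · 2 = 13
p(2) = ⊕ of these = min[-1, 10, 13, 11, 13] = -1.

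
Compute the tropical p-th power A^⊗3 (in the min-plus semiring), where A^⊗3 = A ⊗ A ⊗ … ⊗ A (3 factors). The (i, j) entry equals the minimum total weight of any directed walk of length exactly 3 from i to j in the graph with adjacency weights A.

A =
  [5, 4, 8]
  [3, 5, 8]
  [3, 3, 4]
A^⊗3 =
  [12, 11, 15]
  [10, 12, 15]
  [10, 10, 12]

Each entry (A^⊗3)_ij equals the minimum over all length-3 walks i = v_0 → v_1 → … → v_3 = j of Σ_t A[v_t][v_{t+1}]. For example, for (i, j) = (0, 2) we minimise over 9 possible intermediate vertex sequences; the minimum is 15, attained along the walk 0 → 1 → 0 → 2.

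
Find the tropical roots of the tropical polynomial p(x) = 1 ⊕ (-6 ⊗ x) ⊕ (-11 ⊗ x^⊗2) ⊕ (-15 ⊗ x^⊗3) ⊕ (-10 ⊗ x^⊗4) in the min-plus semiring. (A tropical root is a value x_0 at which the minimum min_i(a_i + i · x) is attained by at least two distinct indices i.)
Roots: {-5, 4, 5, 7}

Each tropical root is a break point of the lower envelope of the lines y = a_i + i · x (there are 5 lines, with slopes 0, 1, ..., 4). Only the lines that attain the minimum somewhere contribute to roots; other lines are dominated. Here the surviving (envelope) indices are i = 4, i = 3, i = 2, i = 1, i = 0.
Intersections between consecutive envelope lines give the roots: for adjacent envelope indices i < j the intersection is x = (a_i − a_j) / (j − i). Reading off the sorted break points: {-5, 4, 5, 7}.
Verification: at each break x_0, at least two indices attain the minimum of min_i(a_i + i · x_0).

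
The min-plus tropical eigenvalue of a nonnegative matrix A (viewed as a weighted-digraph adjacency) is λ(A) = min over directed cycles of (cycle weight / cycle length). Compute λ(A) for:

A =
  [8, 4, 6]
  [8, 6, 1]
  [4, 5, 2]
λ(A) = 2

Enumerate directed cycles and compute their means (weight / length). Sample:
  cycle 0 → 0: weight = 8, length = 1, mean = 8/1 ≈ 8.000
  cycle 1 → 1: weight = 6, length = 1, mean = 6/1 ≈ 6.000
  cycle 2 → 2: weight = 2, length = 1, mean = 2/1 ≈ 2.000
  cycle 0 → 1 → 0: weight = 12, length = 2, mean = 12/2 ≈ 6.000
  cycle 0 → 2 → 0: weight = 10, length = 2, mean = 10/2 ≈ 5.000
  cycle 1 → 0 → 1: weight = 12, length = 2, mean = 12/2 ≈ 6.000
Minimum mean = 2.000, attained e.g. along the cycle 2 → 2 with weight 2 and length 1. So λ(A) = 2/1 = 2.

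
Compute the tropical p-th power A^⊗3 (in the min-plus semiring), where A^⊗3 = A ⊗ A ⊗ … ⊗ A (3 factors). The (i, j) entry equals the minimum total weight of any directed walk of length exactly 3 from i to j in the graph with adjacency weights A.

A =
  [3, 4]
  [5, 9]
A^⊗3 =
  [9, 10]
  [11, 12]

Each entry (A^⊗3)_ij equals the minimum over all length-3 walks i = v_0 → v_1 → … → v_3 = j of Σ_t A[v_t][v_{t+1}]. For example, for (i, j) = (0, 1) we minimise over 4 possible intermediate vertex sequences; the minimum is 10, attained along the walk 0 → 0 → 0 → 1.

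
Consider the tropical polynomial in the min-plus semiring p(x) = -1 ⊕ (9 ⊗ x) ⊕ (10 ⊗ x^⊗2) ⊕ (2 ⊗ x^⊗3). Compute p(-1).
p(-1) = -1

A tropical monomial a ⊗ x^⊗i evaluates to a + i · x. Evaluating each term at x = -1:
  Term 0 contributes -1 + 0 · -1 = -1
  Term 1 contributes 9 + 1 · -1 = 8
  Term 2 contributes 10 + 2 · -1 = 8
  Term 3 contributes 2 + 3 · -1 = -1
p(-1) = ⊕ of these = min[-1, 8, 8, -1] = -1.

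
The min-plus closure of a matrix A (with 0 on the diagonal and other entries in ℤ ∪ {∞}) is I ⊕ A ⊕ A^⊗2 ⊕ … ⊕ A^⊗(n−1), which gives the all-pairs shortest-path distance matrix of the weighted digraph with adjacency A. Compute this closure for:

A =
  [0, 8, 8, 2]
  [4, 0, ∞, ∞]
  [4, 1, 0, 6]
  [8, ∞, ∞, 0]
Closure =
  [0, 8, 8, 2]
  [4, 0, 12, 6]
  [4, 1, 0, 6]
  [8, 16, 16, 0]

This is the Floyd-Warshall all-pairs shortest-path computation. For each intermediate vertex k = 0, 1, …, 3, update dist[i][j] ← min(dist[i][j], dist[i][k] + dist[k][j]). The final matrix gives, for each (i, j), the minimum total weight of any directed path from i to j (possibly empty when i = j).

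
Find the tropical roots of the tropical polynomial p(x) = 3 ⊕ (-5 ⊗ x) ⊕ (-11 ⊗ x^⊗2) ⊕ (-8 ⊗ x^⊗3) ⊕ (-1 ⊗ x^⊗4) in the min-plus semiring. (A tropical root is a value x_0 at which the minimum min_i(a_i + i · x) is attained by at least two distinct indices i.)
Roots: {-7, -3, 6, 8}

Each tropical root is a break point of the lower envelope of the lines y = a_i + i · x (there are 5 lines, with slopes 0, 1, ..., 4). Only the lines that attain the minimum somewhere contribute to roots; other lines are dominated. Here the surviving (envelope) indices are i = 4, i = 3, i = 2, i = 1, i = 0.
Intersections between consecutive envelope lines give the roots: for adjacent envelope indices i < j the intersection is x = (a_i − a_j) / (j − i). Reading off the sorted break points: {-7, -3, 6, 8}.
Verification: at each break x_0, at least two indices attain the minimum of min_i(a_i + i · x_0).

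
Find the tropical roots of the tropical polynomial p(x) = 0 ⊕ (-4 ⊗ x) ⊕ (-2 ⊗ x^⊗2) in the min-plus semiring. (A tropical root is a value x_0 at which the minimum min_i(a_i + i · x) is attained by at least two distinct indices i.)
Roots: {-2, 4}

Each tropical root is a break point of the lower envelope of the lines y = a_i + i · x (there are 3 lines, with slopes 0, 1, ..., 2). Only the lines that attain the minimum somewhere contribute to roots; other lines are dominated. Here the surviving (envelope) indices are i = 2, i = 1, i = 0.
Intersections between consecutive envelope lines give the roots: for adjacent envelope indices i < j the intersection is x = (a_i − a_j) / (j − i). Reading off the sorted break points: {-2, 4}.
Verification: at each break x_0, at least two indices attain the minimum of min_i(a_i + i · x_0).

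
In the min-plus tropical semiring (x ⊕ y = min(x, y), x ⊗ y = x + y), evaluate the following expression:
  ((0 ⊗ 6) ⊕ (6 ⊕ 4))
((0 ⊗ 6) ⊕ (6 ⊕ 4)) = 4

Expand innermost to outermost. Recall ⊕ takes the minimum of its arguments and ⊗ takes their sum. Working out the expression ((0 ⊗ 6) ⊕ (6 ⊕ 4)) gives 4.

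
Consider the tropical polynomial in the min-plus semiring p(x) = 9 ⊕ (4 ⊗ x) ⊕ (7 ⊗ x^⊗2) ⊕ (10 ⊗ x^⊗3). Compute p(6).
p(6) = 9

A tropical monomial a ⊗ x^⊗i evaluates to a + i · x. Evaluating each term at x = 6:
  Term 0 contributes 9 + 0 · 6 = 9
  Term 1 contributes 4 + 1 · 6 = 10
  Term 2 contributes 7 + 2 · 6 = 19
  Term 3 contributes 10 + 3 · 6 = 28
p(6) = ⊕ of these = min[9, 10, 19, 28] = 9.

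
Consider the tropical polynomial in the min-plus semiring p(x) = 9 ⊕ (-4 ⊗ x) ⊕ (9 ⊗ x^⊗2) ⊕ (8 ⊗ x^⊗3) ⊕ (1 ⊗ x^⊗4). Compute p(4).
p(4) = 0

A tropical monomial a ⊗ x^⊗i evaluates to a + i · x. Evaluating each term at x = 4:
  Term 0 contributes 9 + 0 · 4 = 9
  Term 1 contributes -4 + 1 · 4 = 0
  Term 2 contributes 9 + 2 · 4 = 17
  Term 3 contributes 8 + 3 · 4 = 20
  Term 4 contributes 1 + 4 · 4 = 17
p(4) = ⊕ of these = min[9, 0, 17, 20, 17] = 0.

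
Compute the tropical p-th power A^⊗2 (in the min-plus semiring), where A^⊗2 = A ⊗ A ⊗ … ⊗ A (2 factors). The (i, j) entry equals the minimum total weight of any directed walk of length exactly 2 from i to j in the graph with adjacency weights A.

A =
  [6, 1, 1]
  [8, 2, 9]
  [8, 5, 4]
A^⊗2 =
  [9, 3, 5]
  [10, 4, 9]
  [12, 7, 8]

Each entry (A^⊗2)_ij equals the minimum over all length-2 walks i = v_0 → v_1 → … → v_2 = j of Σ_t A[v_t][v_{t+1}]. For example, for (i, j) = (0, 2) we minimise over 3 possible intermediate vertex sequences; the minimum is 5, attained along the walk 0 → 2 → 2.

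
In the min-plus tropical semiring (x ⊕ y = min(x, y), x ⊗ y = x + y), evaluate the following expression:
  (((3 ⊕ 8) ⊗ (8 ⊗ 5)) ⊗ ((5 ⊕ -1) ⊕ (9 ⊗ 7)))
(((3 ⊕ 8) ⊗ (8 ⊗ 5)) ⊗ ((5 ⊕ -1) ⊕ (9 ⊗ 7))) = 15

Expand innermost to outermost. Recall ⊕ takes the minimum of its arguments and ⊗ takes their sum. Working out the expression (((3 ⊕ 8) ⊗ (8 ⊗ 5)) ⊗ ((5 ⊕ -1) ⊕ (9 ⊗ 7))) gives 15.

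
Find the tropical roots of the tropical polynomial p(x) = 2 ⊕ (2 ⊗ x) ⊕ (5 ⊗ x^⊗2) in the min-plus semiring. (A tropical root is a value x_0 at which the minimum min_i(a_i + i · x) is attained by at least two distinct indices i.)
Roots: {-3, 0}

Each tropical root is a break point of the lower envelope of the lines y = a_i + i · x (there are 3 lines, with slopes 0, 1, ..., 2). Only the lines that attain the minimum somewhere contribute to roots; other lines are dominated. Here the surviving (envelope) indices are i = 2, i = 1, i = 0.
Intersections between consecutive envelope lines give the roots: for adjacent envelope indices i < j the intersection is x = (a_i − a_j) / (j − i). Reading off the sorted break points: {-3, 0}.
Verification: at each break x_0, at least two indices attain the minimum of min_i(a_i + i · x_0).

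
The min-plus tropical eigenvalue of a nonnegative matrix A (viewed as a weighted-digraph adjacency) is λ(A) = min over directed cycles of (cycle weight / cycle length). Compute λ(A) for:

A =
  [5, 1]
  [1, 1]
λ(A) = 1

Enumerate directed cycles and compute their means (weight / length). Sample:
  cycle 0 → 0: weight = 5, length = 1, mean = 5/1 ≈ 5.000
  cycle 1 → 1: weight = 1, length = 1, mean = 1/1 ≈ 1.000
  cycle 0 → 1 → 0: weight = 2, length = 2, mean = 2/2 ≈ 1.000
  cycle 1 → 0 → 1: weight = 2, length = 2, mean = 2/2 ≈ 1.000
Minimum mean = 1.000, attained e.g. along the cycle 1 → 1 with weight 1 and length 1. So λ(A) = 1/1 = 1.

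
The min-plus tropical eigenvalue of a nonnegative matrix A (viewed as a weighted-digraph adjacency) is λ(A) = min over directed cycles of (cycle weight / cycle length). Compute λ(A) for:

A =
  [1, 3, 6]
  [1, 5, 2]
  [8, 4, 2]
λ(A) = 1

Enumerate directed cycles and compute their means (weight / length). Sample:
  cycle 0 → 0: weight = 1, length = 1, mean = 1/1 ≈ 1.000
  cycle 1 → 1: weight = 5, length = 1, mean = 5/1 ≈ 5.000
  cycle 2 → 2: weight = 2, length = 1, mean = 2/1 ≈ 2.000
  cycle 0 → 1 → 0: weight = 4, length = 2, mean = 4/2 ≈ 2.000
  cycle 0 → 2 → 0: weight = 14, length = 2, mean = 14/2 ≈ 7.000
  cycle 1 → 0 → 1: weight = 4, length = 2, mean = 4/2 ≈ 2.000
Minimum mean = 1.000, attained e.g. along the cycle 0 → 0 with weight 1 and length 1. So λ(A) = 1/1 = 1.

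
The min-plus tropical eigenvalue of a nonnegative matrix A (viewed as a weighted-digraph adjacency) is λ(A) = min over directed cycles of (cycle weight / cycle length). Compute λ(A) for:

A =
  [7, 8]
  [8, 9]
λ(A) = 7

Enumerate directed cycles and compute their means (weight / length). Sample:
  cycle 0 → 0: weight = 7, length = 1, mean = 7/1 ≈ 7.000
  cycle 1 → 1: weight = 9, length = 1, mean = 9/1 ≈ 9.000
  cycle 0 → 1 → 0: weight = 16, length = 2, mean = 16/2 ≈ 8.000
  cycle 1 → 0 → 1: weight = 16, length = 2, mean = 16/2 ≈ 8.000
Minimum mean = 7.000, attained e.g. along the cycle 0 → 0 with weight 7 and length 1. So λ(A) = 7/1 = 7.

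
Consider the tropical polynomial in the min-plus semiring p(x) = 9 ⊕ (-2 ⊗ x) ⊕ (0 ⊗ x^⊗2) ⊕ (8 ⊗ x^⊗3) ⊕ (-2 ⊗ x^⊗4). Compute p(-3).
p(-3) = -14

A tropical monomial a ⊗ x^⊗i evaluates to a + i · x. Evaluating each term at x = -3:
  Term 0 contributes 9 + 0 · -3 = 9
  Term 1 contributes -2 + 1 · -3 = -5
  Term 2 contributes 0 + 2 · -3 = -6
  Term 3 contributes 8 + 3 · -3 = -1
  Term 4 contributes -2 + 4 · -3 = -14
p(-3) = ⊕ of these = min[9, -5, -6, -1, -14] = -14.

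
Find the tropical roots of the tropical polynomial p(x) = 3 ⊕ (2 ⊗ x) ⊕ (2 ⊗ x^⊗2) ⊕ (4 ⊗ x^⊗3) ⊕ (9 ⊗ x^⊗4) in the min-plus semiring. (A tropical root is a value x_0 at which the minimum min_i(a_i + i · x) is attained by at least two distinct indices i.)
Roots: {-5, -2, 0, 1}

Each tropical root is a break point of the lower envelope of the lines y = a_i + i · x (there are 5 lines, with slopes 0, 1, ..., 4). Only the lines that attain the minimum somewhere contribute to roots; other lines are dominated. Here the surviving (envelope) indices are i = 4, i = 3, i = 2, i = 1, i = 0.
Intersections between consecutive envelope lines give the roots: for adjacent envelope indices i < j the intersection is x = (a_i − a_j) / (j − i). Reading off the sorted break points: {-5, -2, 0, 1}.
Verification: at each break x_0, at least two indices attain the minimum of min_i(a_i + i · x_0).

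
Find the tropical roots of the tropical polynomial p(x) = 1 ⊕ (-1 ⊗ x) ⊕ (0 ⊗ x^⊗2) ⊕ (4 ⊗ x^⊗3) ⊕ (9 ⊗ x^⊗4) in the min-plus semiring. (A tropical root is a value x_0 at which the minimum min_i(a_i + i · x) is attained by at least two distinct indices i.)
Roots: {-5, -4, -1, 2}

Each tropical root is a break point of the lower envelope of the lines y = a_i + i · x (there are 5 lines, with slopes 0, 1, ..., 4). Only the lines that attain the minimum somewhere contribute to roots; other lines are dominated. Here the surviving (envelope) indices are i = 4, i = 3, i = 2, i = 1, i = 0.
Intersections between consecutive envelope lines give the roots: for adjacent envelope indices i < j the intersection is x = (a_i − a_j) / (j − i). Reading off the sorted break points: {-5, -4, -1, 2}.
Verification: at each break x_0, at least two indices attain the minimum of min_i(a_i + i · x_0).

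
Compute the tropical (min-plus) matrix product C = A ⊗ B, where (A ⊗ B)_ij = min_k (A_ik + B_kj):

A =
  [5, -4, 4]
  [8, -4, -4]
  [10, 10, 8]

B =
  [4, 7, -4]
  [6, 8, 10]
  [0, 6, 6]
A ⊗ B =
  [2, 4, 1]
  [-4, 2, 2]
  [8, 14, 6]

Apply the min-plus product entry-by-entry:
  C[0][0] = min over k of (A[0][0] + B[0][0] = 5 + 4 = 9, A[0][1] + B[1][0] = -4 + 6 = 2, A[0][2] + B[2][0] = 4 + 0 = 4) = 2 (attained at k = 1)
  C[0][1] = min over k of (A[0][0] + B[0][1] = 5 + 7 = 12, A[0][1] + B[1][1] = -4 + 8 = 4, A[0][2] + B[2][1] = 4 + 6 = 10) = 4 (attained at k = 1)
  C[0][2] = min over k of (A[0][0] + B[0][2] = 5 + -4 = 1, A[0][1] + B[1][2] = -4 + 10 = 6, A[0][2] + B[2][2] = 4 + 6 = 10) = 1 (attained at k = 0)
  C[1][0] = min over k of (A[1][0] + B[0][0] = 8 + 4 = 12, A[1][1] + B[1][0] = -4 + 6 = 2, A[1][2] + B[2][0] = -4 + 0 = -4) = -4 (attained at k = 2)
  C[1][1] = min over k of (A[1][0] + B[0][1] = 8 + 7 = 15, A[1][1] + B[1][1] = -4 + 8 = 4, A[1][2] + B[2][1] = -4 + 6 = 2) = 2 (attained at k = 2)
  C[1][2] = min over k of (A[1][0] + B[0][2] = 8 + -4 = 4, A[1][1] + B[1][2] = -4 + 10 = 6, A[1][2] + B[2][2] = -4 + 6 = 2) = 2 (attained at k = 2)
  C[2][0] = min over k of (A[2][0] + B[0][0] = 10 + 4 = 14, A[2][1] + B[1][0] = 10 + 6 = 16, A[2][2] + B[2][0] = 8 + 0 = 8) = 8 (attained at k = 2)
  C[2][1] = min over k of (A[2][0] + B[0][1] = 10 + 7 = 17, A[2][1] + B[1][1] = 10 + 8 = 18, A[2][2] + B[2][1] = 8 + 6 = 14) = 14 (attained at k = 2)
  C[2][2] = min over k of (A[2][0] + B[0][2] = 10 + -4 = 6, A[2][1] + B[1][2] = 10 + 10 = 20, A[2][2] + B[2][2] = 8 + 6 = 14) = 6 (attained at k = 0)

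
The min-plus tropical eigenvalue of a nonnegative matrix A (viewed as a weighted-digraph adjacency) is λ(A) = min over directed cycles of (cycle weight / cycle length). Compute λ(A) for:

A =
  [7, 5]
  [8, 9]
λ(A) = 13/2

Enumerate directed cycles and compute their means (weight / length). Sample:
  cycle 0 → 0: weight = 7, length = 1, mean = 7/1 ≈ 7.000
  cycle 1 → 1: weight = 9, length = 1, mean = 9/1 ≈ 9.000
  cycle 0 → 1 → 0: weight = 13, length = 2, mean = 13/2 ≈ 6.500
  cycle 1 → 0 → 1: weight = 13, length = 2, mean = 13/2 ≈ 6.500
Minimum mean = 6.500, attained e.g. along the cycle 0 → 1 → 0 with weight 13 and length 2. So λ(A) = 13/2 = 13/2.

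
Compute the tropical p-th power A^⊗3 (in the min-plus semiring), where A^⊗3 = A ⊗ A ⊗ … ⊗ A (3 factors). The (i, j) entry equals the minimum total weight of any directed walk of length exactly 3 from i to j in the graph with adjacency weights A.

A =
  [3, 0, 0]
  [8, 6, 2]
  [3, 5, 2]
A^⊗3 =
  [5, 3, 3]
  [7, 5, 5]
  [6, 5, 5]

Each entry (A^⊗3)_ij equals the minimum over all length-3 walks i = v_0 → v_1 → … → v_3 = j of Σ_t A[v_t][v_{t+1}]. For example, for (i, j) = (0, 2) we minimise over 9 possible intermediate vertex sequences; the minimum is 3, attained along the walk 0 → 2 → 0 → 2.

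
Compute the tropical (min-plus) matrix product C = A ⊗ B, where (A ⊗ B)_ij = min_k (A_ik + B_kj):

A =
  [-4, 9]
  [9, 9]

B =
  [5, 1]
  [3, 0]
A ⊗ B =
  [1, -3]
  [12, 9]

Apply the min-plus product entry-by-entry:
  C[0][0] = min over k of (A[0][0] + B[0][0] = -4 + 5 = 1, A[0][1] + B[1][0] = 9 + 3 = 12) = 1 (attained at k = 0)
  C[0][1] = min over k of (A[0][0] + B[0][1] = -4 + 1 = -3, A[0][1] + B[1][1] = 9 + 0 = 9) = -3 (attained at k = 0)
  C[1][0] = min over k of (A[1][0] + B[0][0] = 9 + 5 = 14, A[1][1] + B[1][0] = 9 + 3 = 12) = 12 (attained at k = 1)
  C[1][1] = min over k of (A[1][0] + B[0][1] = 9 + 1 = 10, A[1][1] + B[1][1] = 9 + 0 = 9) = 9 (attained at k = 1)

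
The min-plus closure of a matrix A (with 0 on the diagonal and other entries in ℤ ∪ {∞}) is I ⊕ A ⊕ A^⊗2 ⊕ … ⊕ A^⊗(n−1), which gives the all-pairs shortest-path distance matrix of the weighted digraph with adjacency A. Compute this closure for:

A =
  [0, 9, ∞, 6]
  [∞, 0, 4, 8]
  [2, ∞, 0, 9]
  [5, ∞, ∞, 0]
Closure =
  [0, 9, 13, 6]
  [6, 0, 4, 8]
  [2, 11, 0, 8]
  [5, 14, 18, 0]

This is the Floyd-Warshall all-pairs shortest-path computation. For each intermediate vertex k = 0, 1, …, 3, update dist[i][j] ← min(dist[i][j], dist[i][k] + dist[k][j]). The final matrix gives, for each (i, j), the minimum total weight of any directed path from i to j (possibly empty when i = j).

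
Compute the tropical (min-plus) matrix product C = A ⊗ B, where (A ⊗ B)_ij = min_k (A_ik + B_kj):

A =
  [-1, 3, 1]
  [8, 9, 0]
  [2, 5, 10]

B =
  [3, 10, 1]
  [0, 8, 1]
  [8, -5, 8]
A ⊗ B =
  [2, -4, 0]
  [8, -5, 8]
  [5, 5, 3]

Apply the min-plus product entry-by-entry:
  C[0][0] = min over k of (A[0][0] + B[0][0] = -1 + 3 = 2, A[0][1] + B[1][0] = 3 + 0 = 3, A[0][2] + B[2][0] = 1 + 8 = 9) = 2 (attained at k = 0)
  C[0][1] = min over k of (A[0][0] + B[0][1] = -1 + 10 = 9, A[0][1] + B[1][1] = 3 + 8 = 11, A[0][2] + B[2][1] = 1 + -5 = -4) = -4 (attained at k = 2)
  C[0][2] = min over k of (A[0][0] + B[0][2] = -1 + 1 = 0, A[0][1] + B[1][2] = 3 + 1 = 4, A[0][2] + B[2][2] = 1 + 8 = 9) = 0 (attained at k = 0)
  C[1][0] = min over k of (A[1][0] + B[0][0] = 8 + 3 = 11, A[1][1] + B[1][0] = 9 + 0 = 9, A[1][2] + B[2][0] = 0 + 8 = 8) = 8 (attained at k = 2)
  C[1][1] = min over k of (A[1][0] + B[0][1] = 8 + 10 = 18, A[1][1] + B[1][1] = 9 + 8 = 17, A[1][2] + B[2][1] = 0 + -5 = -5) = -5 (attained at k = 2)
  C[1][2] = min over k of (A[1][0] + B[0][2] = 8 + 1 = 9, A[1][1] + B[1][2] = 9 + 1 = 10, A[1][2] + B[2][2] = 0 + 8 = 8) = 8 (attained at k = 2)
  C[2][0] = min over k of (A[2][0] + B[0][0] = 2 + 3 = 5, A[2][1] + B[1][0] = 5 + 0 = 5, A[2][2] + B[2][0] = 10 + 8 = 18) = 5 (attained at k = 0)
  C[2][1] = min over k of (A[2][0] + B[0][1] = 2 + 10 = 12, A[2][1] + B[1][1] = 5 + 8 = 13, A[2][2] + B[2][1] = 10 + -5 = 5) = 5 (attained at k = 2)
  C[2][2] = min over k of (A[2][0] + B[0][2] = 2 + 1 = 3, A[2][1] + B[1][2] = 5 + 1 = 6, A[2][2] + B[2][2] = 10 + 8 = 18) = 3 (attained at k = 0)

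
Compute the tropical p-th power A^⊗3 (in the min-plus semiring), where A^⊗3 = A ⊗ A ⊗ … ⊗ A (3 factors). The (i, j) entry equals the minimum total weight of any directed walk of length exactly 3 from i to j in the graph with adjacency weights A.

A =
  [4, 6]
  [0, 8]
A^⊗3 =
  [10, 12]
  [6, 10]

Each entry (A^⊗3)_ij equals the minimum over all length-3 walks i = v_0 → v_1 → … → v_3 = j of Σ_t A[v_t][v_{t+1}]. For example, for (i, j) = (0, 1) we minimise over 4 possible intermediate vertex sequences; the minimum is 12, attained along the walk 0 → 1 → 0 → 1.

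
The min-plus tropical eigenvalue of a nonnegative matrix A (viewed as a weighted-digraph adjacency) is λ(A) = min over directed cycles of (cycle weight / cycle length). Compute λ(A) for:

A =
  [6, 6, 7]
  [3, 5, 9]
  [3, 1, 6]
λ(A) = 11/3

Enumerate directed cycles and compute their means (weight / length). Sample:
  cycle 0 → 0: weight = 6, length = 1, mean = 6/1 ≈ 6.000
  cycle 1 → 1: weight = 5, length = 1, mean = 5/1 ≈ 5.000
  cycle 2 → 2: weight = 6, length = 1, mean = 6/1 ≈ 6.000
  cycle 0 → 1 → 0: weight = 9, length = 2, mean = 9/2 ≈ 4.500
  cycle 0 → 2 → 0: weight = 10, length = 2, mean = 10/2 ≈ 5.000
  cycle 1 → 0 → 1: weight = 9, length = 2, mean = 9/2 ≈ 4.500
Minimum mean = 3.667, attained e.g. along the cycle 0 → 2 → 1 → 0 with weight 11 and length 3. So λ(A) = 11/3 = 11/3.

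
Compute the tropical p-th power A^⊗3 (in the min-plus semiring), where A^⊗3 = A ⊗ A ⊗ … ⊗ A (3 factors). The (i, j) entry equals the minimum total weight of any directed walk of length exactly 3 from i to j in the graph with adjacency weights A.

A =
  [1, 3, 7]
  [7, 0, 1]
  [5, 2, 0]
A^⊗3 =
  [3, 3, 4]
  [6, 0, 1]
  [5, 2, 0]

Each entry (A^⊗3)_ij equals the minimum over all length-3 walks i = v_0 → v_1 → … → v_3 = j of Σ_t A[v_t][v_{t+1}]. For example, for (i, j) = (0, 2) we minimise over 9 possible intermediate vertex sequences; the minimum is 4, attained along the walk 0 → 1 → 1 → 2.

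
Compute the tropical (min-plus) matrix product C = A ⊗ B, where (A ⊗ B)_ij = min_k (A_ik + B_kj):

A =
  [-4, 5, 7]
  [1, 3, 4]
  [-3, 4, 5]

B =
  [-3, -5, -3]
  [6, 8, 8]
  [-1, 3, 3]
A ⊗ B =
  [-7, -9, -7]
  [-2, -4, -2]
  [-6, -8, -6]

Apply the min-plus product entry-by-entry:
  C[0][0] = min over k of (A[0][0] + B[0][0] = -4 + -3 = -7, A[0][1] + B[1][0] = 5 + 6 = 11, A[0][2] + B[2][0] = 7 + -1 = 6) = -7 (attained at k = 0)
  C[0][1] = min over k of (A[0][0] + B[0][1] = -4 + -5 = -9, A[0][1] + B[1][1] = 5 + 8 = 13, A[0][2] + B[2][1] = 7 + 3 = 10) = -9 (attained at k = 0)
  C[0][2] = min over k of (A[0][0] + B[0][2] = -4 + -3 = -7, A[0][1] + B[1][2] = 5 + 8 = 13, A[0][2] + B[2][2] = 7 + 3 = 10) = -7 (attained at k = 0)
  C[1][0] = min over k of (A[1][0] + B[0][0] = 1 + -3 = -2, A[1][1] + B[1][0] = 3 + 6 = 9, A[1][2] + B[2][0] = 4 + -1 = 3) = -2 (attained at k = 0)
  C[1][1] = min over k of (A[1][0] + B[0][1] = 1 + -5 = -4, A[1][1] + B[1][1] = 3 + 8 = 11, A[1][2] + B[2][1] = 4 + 3 = 7) = -4 (attained at k = 0)
  C[1][2] = min over k of (A[1][0] + B[0][2] = 1 + -3 = -2, A[1][1] + B[1][2] = 3 + 8 = 11, A[1][2] + B[2][2] = 4 + 3 = 7) = -2 (attained at k = 0)
  C[2][0] = min over k of (A[2][0] + B[0][0] = -3 + -3 = -6, A[2][1] + B[1][0] = 4 + 6 = 10, A[2][2] + B[2][0] = 5 + -1 = 4) = -6 (attained at k = 0)
  C[2][1] = min over k of (A[2][0] + B[0][1] = -3 + -5 = -8, A[2][1] + B[1][1] = 4 + 8 = 12, A[2][2] + B[2][1] = 5 + 3 = 8) = -8 (attained at k = 0)
  C[2][2] = min over k of (A[2][0] + B[0][2] = -3 + -3 = -6, A[2][1] + B[1][2] = 4 + 8 = 12, A[2][2] + B[2][2] = 5 + 3 = 8) = -6 (attained at k = 0)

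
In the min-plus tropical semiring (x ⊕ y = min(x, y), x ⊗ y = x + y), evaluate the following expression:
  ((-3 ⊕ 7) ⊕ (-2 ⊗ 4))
((-3 ⊕ 7) ⊕ (-2 ⊗ 4)) = -3

Expand innermost to outermost. Recall ⊕ takes the minimum of its arguments and ⊗ takes their sum. Working out the expression ((-3 ⊕ 7) ⊕ (-2 ⊗ 4)) gives -3.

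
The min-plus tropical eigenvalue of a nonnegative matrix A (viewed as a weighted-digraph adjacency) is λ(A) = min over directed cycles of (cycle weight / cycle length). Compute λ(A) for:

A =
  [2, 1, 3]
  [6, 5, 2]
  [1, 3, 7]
λ(A) = 4/3

Enumerate directed cycles and compute their means (weight / length). Sample:
  cycle 0 → 0: weight = 2, length = 1, mean = 2/1 ≈ 2.000
  cycle 1 → 1: weight = 5, length = 1, mean = 5/1 ≈ 5.000
  cycle 2 → 2: weight = 7, length = 1, mean = 7/1 ≈ 7.000
  cycle 0 → 1 → 0: weight = 7, length = 2, mean = 7/2 ≈ 3.500
  cycle 0 → 2 → 0: weight = 4, length = 2, mean = 4/2 ≈ 2.000
  cycle 1 → 0 → 1: weight = 7, length = 2, mean = 7/2 ≈ 3.500
Minimum mean = 1.333, attained e.g. along the cycle 0 → 1 → 2 → 0 with weight 4 and length 3. So λ(A) = 4/3 = 4/3.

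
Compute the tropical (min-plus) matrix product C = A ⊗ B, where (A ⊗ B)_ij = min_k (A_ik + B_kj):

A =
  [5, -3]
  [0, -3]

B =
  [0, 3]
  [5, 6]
A ⊗ B =
  [2, 3]
  [0, 3]

Apply the min-plus product entry-by-entry:
  C[0][0] = min over k of (A[0][0] + B[0][0] = 5 + 0 = 5, A[0][1] + B[1][0] = -3 + 5 = 2) = 2 (attained at k = 1)
  C[0][1] = min over k of (A[0][0] + B[0][1] = 5 + 3 = 8, A[0][1] + B[1][1] = -3 + 6 = 3) = 3 (attained at k = 1)
  C[1][0] = min over k of (A[1][0] + B[0][0] = 0 + 0 = 0, A[1][1] + B[1][0] = -3 + 5 = 2) = 0 (attained at k = 0)
  C[1][1] = min over k of (A[1][0] + B[0][1] = 0 + 3 = 3, A[1][1] + B[1][1] = -3 + 6 = 3) = 3 (attained at k = 0)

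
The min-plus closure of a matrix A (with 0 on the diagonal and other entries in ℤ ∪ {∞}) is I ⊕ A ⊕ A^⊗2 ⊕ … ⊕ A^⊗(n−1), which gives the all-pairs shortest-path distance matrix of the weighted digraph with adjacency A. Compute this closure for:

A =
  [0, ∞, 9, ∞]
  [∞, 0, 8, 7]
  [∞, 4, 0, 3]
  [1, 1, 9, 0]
Closure =
  [0, 13, 9, 12]
  [8, 0, 8, 7]
  [4, 4, 0, 3]
  [1, 1, 9, 0]

This is the Floyd-Warshall all-pairs shortest-path computation. For each intermediate vertex k = 0, 1, …, 3, update dist[i][j] ← min(dist[i][j], dist[i][k] + dist[k][j]). The final matrix gives, for each (i, j), the minimum total weight of any directed path from i to j (possibly empty when i = j).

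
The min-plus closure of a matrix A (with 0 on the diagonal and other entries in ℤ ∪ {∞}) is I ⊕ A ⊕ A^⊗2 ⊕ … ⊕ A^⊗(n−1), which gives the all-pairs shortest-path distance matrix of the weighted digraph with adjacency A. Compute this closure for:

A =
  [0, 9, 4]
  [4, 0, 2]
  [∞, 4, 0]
Closure =
  [0, 8, 4]
  [4, 0, 2]
  [8, 4, 0]

This is the Floyd-Warshall all-pairs shortest-path computation. For each intermediate vertex k = 0, 1, …, 2, update dist[i][j] ← min(dist[i][j], dist[i][k] + dist[k][j]). The final matrix gives, for each (i, j), the minimum total weight of any directed path from i to j (possibly empty when i = j).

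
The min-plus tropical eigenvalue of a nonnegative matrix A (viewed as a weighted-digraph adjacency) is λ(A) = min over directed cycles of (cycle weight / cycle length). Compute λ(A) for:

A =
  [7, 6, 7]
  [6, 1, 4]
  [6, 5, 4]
λ(A) = 1

Enumerate directed cycles and compute their means (weight / length). Sample:
  cycle 0 → 0: weight = 7, length = 1, mean = 7/1 ≈ 7.000
  cycle 1 → 1: weight = 1, length = 1, mean = 1/1 ≈ 1.000
  cycle 2 → 2: weight = 4, length = 1, mean = 4/1 ≈ 4.000
  cycle 0 → 1 → 0: weight = 12, length = 2, mean = 12/2 ≈ 6.000
  cycle 0 → 2 → 0: weight = 13, length = 2, mean = 13/2 ≈ 6.500
  cycle 1 → 0 → 1: weight = 12, length = 2, mean = 12/2 ≈ 6.000
Minimum mean = 1.000, attained e.g. along the cycle 1 → 1 with weight 1 and length 1. So λ(A) = 1/1 = 1.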